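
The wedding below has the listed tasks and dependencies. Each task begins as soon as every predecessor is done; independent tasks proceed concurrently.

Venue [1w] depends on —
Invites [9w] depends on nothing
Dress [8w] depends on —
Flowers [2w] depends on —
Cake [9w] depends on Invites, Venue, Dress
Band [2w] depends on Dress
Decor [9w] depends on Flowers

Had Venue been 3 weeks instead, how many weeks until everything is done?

18

Critical path before the change: Invites→Cake = 9+9 = 18 giving 18 weeks.
Venue is off the critical path — its longest chain is 10 weeks, giving 8 of slack.
The critical path is still Invites→Cake; finish is now 18 weeks.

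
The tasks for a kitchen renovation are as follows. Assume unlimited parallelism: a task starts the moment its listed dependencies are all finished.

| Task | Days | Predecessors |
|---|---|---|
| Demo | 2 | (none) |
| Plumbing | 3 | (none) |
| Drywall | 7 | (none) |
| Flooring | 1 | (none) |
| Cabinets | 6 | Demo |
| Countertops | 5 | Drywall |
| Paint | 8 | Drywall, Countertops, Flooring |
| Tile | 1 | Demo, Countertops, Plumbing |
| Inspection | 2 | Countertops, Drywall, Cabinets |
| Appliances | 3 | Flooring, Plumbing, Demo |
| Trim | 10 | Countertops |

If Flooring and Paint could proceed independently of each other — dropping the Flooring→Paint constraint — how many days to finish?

22

Before: longest chain Drywall→Countertops→Trim = 7+5+10 = 22, finish 22.
Dropping Flooring→Paint doesn't change Paint's earliest start (12); another predecessor still binds.
The longest chain is now Drywall→Countertops→Trim = 7+5+10 = 22, so the project takes 22 days.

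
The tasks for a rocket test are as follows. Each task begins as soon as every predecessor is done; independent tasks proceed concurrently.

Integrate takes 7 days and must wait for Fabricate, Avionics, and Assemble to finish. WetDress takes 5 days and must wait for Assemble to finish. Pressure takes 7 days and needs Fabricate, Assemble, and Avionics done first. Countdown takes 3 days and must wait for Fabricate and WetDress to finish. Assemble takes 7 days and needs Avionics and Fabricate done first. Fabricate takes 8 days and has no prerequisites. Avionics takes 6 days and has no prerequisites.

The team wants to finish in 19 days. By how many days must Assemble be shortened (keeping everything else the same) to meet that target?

Current finish: 23 days; target: 19.
Assemble is on every critical path, so each day cut from Assemble cuts the finish by one (this holds down to a finish of 17).
Need 23 − 19 = 4 days off Assemble → Assemble becomes 3 days, finish becomes 19.

4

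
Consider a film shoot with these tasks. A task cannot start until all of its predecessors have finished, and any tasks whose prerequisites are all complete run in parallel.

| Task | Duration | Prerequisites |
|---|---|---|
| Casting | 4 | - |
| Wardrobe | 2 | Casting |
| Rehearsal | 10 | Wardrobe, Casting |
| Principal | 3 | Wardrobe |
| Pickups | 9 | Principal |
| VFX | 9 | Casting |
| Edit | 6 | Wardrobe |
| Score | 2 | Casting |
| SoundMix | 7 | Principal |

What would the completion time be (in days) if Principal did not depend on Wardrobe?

Original critical path: Casting→Wardrobe→Principal→Pickups = 4+2+3+9 = 18 ⇒ 18 days.
Without Wardrobe→Principal, Principal's earliest start moves from 6 to 0.
After: Casting→Wardrobe→Rehearsal = 4+2+10 = 16 → 16 days.

16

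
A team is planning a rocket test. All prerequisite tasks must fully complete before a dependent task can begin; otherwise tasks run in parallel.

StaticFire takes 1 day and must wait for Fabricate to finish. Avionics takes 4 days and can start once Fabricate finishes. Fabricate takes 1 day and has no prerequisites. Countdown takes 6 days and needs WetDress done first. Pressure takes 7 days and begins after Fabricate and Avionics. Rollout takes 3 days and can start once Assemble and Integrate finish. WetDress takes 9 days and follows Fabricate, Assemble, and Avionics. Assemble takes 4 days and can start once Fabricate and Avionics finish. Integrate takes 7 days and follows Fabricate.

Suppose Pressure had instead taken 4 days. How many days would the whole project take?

Actual critical path: Fabricate→Avionics→Assemble→WetDress→Countdown = 1+4+4+9+6 = 24 ⇒ 24 days.
Pressure is off the critical path — its longest chain is 12 days, giving 12 of slack.
No other chain overtakes it, so the finish is 24 days.

24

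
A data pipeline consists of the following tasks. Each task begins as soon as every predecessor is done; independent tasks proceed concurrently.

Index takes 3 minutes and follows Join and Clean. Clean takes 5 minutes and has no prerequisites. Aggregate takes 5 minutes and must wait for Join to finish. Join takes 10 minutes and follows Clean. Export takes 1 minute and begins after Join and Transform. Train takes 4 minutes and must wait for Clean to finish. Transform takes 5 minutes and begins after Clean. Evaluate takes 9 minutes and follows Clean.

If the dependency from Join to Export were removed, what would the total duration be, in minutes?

Original critical path: Clean→Join→Aggregate = 5+10+5 = 20 ⇒ 20 minutes.
Without Join→Export, Export's earliest start moves from 15 to 10.
The longest chain is now Clean→Join→Aggregate = 5+10+5 = 20, so the plan takes 20 minutes.

20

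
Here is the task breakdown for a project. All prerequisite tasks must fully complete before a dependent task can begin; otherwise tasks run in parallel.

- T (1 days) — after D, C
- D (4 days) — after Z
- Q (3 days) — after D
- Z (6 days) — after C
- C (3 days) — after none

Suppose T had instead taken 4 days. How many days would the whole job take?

17

Baseline: C→Z→D→Q = 3+6+4+3 = 16 → 16 days.
T is off the critical path — its longest chain is 14 days, giving 2 of slack.
New critical path: C→Z→D→T = 3+6+4+4 = 17 ⇒ 17 days.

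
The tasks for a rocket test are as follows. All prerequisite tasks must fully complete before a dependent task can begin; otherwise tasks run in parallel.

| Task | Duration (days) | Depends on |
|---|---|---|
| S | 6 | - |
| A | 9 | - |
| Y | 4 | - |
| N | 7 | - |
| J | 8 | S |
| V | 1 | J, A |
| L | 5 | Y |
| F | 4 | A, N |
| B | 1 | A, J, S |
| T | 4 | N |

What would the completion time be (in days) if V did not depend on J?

Original critical path: S→J→V = 6+8+1 = 15 ⇒ 15 days.
Without J→V, V's earliest start moves from 14 to 9.
The longest chain is now S→J→B = 6+8+1 = 15, so the plan takes 15 days.

15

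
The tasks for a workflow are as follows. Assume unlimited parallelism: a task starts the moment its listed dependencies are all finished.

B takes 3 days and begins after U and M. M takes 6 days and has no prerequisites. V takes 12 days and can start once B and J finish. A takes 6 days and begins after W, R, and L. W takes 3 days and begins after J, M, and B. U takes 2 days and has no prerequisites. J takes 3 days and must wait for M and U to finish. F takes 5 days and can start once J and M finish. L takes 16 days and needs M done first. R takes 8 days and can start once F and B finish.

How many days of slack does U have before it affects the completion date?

4

The longest chain is M→J→F→R→A = 6+3+5+8+6 = 28; overall finish 28 days.
Longest path through U: 24 days (earliest finish 2, latest finish 6).
Slack of U = 4 − 0 = 4 days.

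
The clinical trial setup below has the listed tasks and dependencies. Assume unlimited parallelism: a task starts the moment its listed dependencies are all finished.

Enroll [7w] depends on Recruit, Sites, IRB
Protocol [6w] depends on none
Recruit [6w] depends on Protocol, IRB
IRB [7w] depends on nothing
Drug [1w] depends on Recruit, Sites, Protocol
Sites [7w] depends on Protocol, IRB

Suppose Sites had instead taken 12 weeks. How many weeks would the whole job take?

Critical path before the change: IRB→Sites→Enroll = 7+7+7 = 21 giving 21 weeks.
Sites lies on that path, so at 12 weeks the path becomes 26 weeks.
That remains the longest chain; total 26 weeks.

26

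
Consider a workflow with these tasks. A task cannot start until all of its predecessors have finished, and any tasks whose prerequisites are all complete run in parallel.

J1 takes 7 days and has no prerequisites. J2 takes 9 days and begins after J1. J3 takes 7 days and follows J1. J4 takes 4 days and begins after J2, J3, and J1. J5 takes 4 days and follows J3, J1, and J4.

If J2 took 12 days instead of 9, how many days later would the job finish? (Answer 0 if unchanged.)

Baseline: J1→J2→J4→J5 = 7+9+4+4 = 24 → 24 days.
J2 is on the critical path; changing it to 12 makes that path 27 days.
The critical path is still J1→J2→J4→J5; finish is now 27 days.
Change in finish: 27 − 24 = +3 days.

3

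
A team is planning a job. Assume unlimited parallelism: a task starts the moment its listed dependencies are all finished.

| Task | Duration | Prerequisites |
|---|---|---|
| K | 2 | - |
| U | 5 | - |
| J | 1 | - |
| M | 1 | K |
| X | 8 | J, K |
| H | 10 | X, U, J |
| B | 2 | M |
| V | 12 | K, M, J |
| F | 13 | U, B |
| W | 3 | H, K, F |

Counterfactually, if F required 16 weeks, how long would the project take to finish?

Actual critical path: K→X→H→W = 2+8+10+3 = 23 ⇒ 23 weeks.
F has 2 weeks of float (longest path through it is 21).
New critical path: K→M→B→F→W = 2+1+2+16+3 = 24 ⇒ 24 weeks.

24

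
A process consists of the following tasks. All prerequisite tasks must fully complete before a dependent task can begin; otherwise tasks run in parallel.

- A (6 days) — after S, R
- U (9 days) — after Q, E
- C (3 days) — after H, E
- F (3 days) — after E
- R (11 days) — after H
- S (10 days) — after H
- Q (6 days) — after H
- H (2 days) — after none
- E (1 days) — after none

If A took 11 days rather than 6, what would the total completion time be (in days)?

24

As given, the longest chain is H→R→A = 2+11+6 = 19, so the finish is 19 days.
A lies on that path, so at 11 days the path becomes 24 days.
No other chain overtakes it, so the finish is 24 days.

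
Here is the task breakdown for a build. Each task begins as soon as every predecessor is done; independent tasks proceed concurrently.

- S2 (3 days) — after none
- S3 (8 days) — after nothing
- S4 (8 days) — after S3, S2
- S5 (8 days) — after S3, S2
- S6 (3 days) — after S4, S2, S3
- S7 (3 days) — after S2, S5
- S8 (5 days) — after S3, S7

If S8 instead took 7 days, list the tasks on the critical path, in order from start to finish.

S3, S5, S7, S8

Actual critical path: S3→S5→S7→S8 = 8+8+3+5 = 24 ⇒ 24 days.
Since S8 is critical, the +2 change carries straight to that chain (now 26 days).
That remains the longest chain; total 26 days.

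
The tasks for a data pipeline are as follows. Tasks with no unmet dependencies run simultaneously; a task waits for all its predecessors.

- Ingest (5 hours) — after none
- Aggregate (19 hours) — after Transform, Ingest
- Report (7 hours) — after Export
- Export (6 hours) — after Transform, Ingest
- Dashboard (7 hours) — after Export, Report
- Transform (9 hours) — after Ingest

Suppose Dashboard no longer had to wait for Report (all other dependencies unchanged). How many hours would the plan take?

33

With the dependency in place, Ingest→Transform→Export→Report→Dashboard = 5+9+6+7+7 = 34 sets the finish at 34 hours.
Without Report→Dashboard, Dashboard's earliest start moves from 27 to 20.
New critical path: Ingest→Transform→Aggregate = 5+9+19 = 33 ⇒ 33 hours.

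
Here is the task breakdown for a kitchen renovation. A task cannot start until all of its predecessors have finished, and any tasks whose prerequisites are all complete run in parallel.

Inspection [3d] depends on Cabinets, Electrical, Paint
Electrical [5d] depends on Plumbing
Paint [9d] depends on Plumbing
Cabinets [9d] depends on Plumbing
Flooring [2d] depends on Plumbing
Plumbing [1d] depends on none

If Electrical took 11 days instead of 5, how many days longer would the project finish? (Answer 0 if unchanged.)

The binding path is Plumbing→Cabinets→Inspection = 1+9+3 = 13; finish at 13 days.
The longest path through Electrical is only 9 days, so Electrical has float 4.
Now Plumbing→Electrical→Inspection = 1+11+3 = 15 is longest, so the finish becomes 15 days.
Change in finish: 15 − 13 = +2 days.

2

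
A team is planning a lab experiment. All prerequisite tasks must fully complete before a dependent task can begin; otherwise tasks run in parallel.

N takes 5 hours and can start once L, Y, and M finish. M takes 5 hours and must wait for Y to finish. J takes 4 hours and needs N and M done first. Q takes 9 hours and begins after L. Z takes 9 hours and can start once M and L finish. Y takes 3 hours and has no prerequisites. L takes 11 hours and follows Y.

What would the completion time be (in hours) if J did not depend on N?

23

Before: longest chain Y→L→Q = 3+11+9 = 23, finish 23.
Without N→J, J's earliest start moves from 19 to 8.
The longest chain is now Y→L→Q = 3+11+9 = 23, so the schedule takes 23 hours.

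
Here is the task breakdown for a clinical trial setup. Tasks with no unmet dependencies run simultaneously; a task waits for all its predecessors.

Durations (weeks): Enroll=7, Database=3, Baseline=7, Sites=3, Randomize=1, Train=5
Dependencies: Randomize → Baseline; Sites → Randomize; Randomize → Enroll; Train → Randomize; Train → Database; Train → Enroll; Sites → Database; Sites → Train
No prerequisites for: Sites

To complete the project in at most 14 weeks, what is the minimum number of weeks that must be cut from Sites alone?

2

Current finish: 16 weeks; target: 14.
Sites is on every critical path, so each week cut from Sites cuts the finish by one (this holds down to a finish of 14).
Need 16 − 14 = 2 weeks off Sites → Sites becomes 1 week, finish becomes 14.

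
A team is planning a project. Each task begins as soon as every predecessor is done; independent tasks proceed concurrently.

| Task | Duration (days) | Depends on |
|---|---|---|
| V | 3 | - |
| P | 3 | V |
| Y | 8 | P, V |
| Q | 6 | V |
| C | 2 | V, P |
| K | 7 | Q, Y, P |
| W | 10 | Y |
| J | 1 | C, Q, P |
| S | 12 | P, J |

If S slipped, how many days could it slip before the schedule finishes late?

2

Critical path: V→P→Y→W = 3+3+8+10 = 24, so the finish is 24 days.
S finishes as early as 22 and must finish by 24.
Float = 24 − 22 = 2.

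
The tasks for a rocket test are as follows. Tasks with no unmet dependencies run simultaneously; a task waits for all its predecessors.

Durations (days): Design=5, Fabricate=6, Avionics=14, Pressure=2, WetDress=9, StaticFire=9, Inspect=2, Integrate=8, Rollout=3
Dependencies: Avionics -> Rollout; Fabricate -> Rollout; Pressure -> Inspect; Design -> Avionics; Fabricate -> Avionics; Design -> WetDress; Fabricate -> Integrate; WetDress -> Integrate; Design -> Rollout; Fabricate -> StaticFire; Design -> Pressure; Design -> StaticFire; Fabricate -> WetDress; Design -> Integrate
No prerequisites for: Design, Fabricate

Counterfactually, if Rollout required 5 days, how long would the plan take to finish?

Critical path before the change: Fabricate→Avionics→Rollout = 6+14+3 = 23 giving 23 days.
Rollout is on the critical path; changing it to 5 makes that path 25 days.
That remains the longest chain; total 25 days.

25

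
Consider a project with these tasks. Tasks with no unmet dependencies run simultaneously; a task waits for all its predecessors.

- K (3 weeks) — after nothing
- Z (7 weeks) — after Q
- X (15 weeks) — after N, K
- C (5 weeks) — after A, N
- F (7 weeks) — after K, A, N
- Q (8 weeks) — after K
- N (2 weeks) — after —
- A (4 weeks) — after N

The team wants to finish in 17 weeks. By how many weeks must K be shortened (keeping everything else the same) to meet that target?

1

Current finish: 18 weeks; target: 17.
K is on every critical path, so each week cut from K cuts the finish by one (this holds down to a finish of 17).
Need 18 − 17 = 1 week off K → K becomes 2 weeks, finish becomes 17.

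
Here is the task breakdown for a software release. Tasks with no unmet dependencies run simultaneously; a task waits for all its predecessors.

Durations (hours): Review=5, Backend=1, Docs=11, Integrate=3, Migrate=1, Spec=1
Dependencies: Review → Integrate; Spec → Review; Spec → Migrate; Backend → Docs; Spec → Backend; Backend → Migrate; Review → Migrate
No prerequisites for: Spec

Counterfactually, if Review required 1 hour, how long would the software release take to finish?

13

Actual critical path: Spec→Backend→Docs = 1+1+11 = 13 ⇒ 13 hours.
Review is off the critical path — its longest chain is 9 hours, giving 4 of slack.
No other chain overtakes it, so the finish is 13 hours.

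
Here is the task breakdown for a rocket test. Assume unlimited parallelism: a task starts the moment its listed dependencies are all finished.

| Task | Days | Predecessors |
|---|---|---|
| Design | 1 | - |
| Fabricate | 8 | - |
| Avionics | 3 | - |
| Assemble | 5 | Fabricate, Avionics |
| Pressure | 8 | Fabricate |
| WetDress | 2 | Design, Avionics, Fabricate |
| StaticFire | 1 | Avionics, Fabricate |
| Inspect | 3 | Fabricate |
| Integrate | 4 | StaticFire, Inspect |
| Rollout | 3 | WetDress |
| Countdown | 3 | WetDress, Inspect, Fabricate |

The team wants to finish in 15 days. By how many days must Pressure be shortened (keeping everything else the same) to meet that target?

1

Current finish: 16 days; target: 15.
Pressure is on every critical path, so each day cut from Pressure cuts the finish by one (this holds down to a finish of 15).
Need 16 − 15 = 1 day off Pressure → Pressure becomes 7 days, finish becomes 15.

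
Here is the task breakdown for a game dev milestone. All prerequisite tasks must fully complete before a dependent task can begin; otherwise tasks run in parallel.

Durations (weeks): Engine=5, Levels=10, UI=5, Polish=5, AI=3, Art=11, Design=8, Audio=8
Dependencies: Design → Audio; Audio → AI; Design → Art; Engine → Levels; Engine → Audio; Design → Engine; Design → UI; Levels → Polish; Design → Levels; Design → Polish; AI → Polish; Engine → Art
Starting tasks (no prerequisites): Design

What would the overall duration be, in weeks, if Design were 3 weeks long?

24

Baseline: Design→Engine→Audio→AI→Polish = 8+5+8+3+5 = 29 → 29 weeks.
Design lies on that path, so at 3 weeks the path becomes 24 weeks.
No other chain overtakes it, so the finish is 24 weeks.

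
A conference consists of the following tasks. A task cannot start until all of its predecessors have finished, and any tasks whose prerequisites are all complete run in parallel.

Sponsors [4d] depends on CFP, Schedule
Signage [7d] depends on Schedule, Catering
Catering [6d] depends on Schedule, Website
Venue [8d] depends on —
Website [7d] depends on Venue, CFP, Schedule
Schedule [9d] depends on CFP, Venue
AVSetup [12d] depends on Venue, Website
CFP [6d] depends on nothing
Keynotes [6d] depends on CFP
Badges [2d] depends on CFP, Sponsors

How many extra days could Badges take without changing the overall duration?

14

Critical path: Venue→Schedule→Website→Catering→Signage = 8+9+7+6+7 = 37, so the finish is 37 days.
The longest chain containing Badges totals 23 days.
Slack of Badges = 35 − 21 = 14 days.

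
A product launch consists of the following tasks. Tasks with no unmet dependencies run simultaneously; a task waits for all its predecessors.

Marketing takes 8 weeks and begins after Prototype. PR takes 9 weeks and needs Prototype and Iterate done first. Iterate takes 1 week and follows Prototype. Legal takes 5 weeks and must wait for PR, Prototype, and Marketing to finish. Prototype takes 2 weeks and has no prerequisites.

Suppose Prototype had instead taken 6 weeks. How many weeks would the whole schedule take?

Critical path before the change: Prototype→Iterate→PR→Legal = 2+1+9+5 = 17 giving 17 weeks.
Prototype is on the critical path; changing it to 6 makes that path 21 weeks.
No other chain overtakes it, so the finish is 21 weeks.

21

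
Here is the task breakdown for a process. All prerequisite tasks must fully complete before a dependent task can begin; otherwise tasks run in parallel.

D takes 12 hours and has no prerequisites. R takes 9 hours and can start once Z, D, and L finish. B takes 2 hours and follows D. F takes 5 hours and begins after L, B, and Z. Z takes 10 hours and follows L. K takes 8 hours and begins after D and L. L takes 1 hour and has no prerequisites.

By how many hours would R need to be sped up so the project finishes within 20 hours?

1

Current finish: 21 hours; target: 20.
R is on every critical path, so each hour cut from R cuts the finish by one (this holds down to a finish of 20).
Need 21 − 20 = 1 hour off R → R becomes 8 hours, finish becomes 20.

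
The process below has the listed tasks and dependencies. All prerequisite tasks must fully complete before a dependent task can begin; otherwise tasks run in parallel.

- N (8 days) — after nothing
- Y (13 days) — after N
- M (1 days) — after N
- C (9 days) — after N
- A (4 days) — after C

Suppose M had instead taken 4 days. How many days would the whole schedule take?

21

As given, the longest chain is N→C→A = 8+9+4 = 21, so the finish is 21 days.
M is off the critical path — its longest chain is 9 days, giving 12 of slack.
The critical path is still N→C→A; finish is now 21 days.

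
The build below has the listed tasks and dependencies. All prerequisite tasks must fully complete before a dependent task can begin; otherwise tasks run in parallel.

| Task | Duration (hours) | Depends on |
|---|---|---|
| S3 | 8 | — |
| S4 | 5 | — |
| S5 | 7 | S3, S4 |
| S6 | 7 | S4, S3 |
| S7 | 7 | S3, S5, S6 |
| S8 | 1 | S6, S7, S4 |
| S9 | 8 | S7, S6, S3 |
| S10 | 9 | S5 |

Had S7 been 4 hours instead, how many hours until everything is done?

The binding path is S3→S5→S7→S9 = 8+7+7+8 = 30; finish at 30 hours.
S7 is on the critical path; changing it to 4 makes that path 27 hours.
The critical path is still S3→S5→S7→S9; finish is now 27 hours.

27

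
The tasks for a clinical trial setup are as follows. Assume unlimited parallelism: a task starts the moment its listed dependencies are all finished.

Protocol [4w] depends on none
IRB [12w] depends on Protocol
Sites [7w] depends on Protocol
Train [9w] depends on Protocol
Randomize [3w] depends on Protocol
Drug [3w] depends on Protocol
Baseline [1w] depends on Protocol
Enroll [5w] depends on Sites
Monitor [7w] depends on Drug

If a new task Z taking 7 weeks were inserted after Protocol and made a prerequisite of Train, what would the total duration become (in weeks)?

Originally the plan takes 16 weeks.
With Z inserted, Train now waits for max(Protocol, Z).
New critical path: Protocol→Z→Train = 4+7+9 = 20 ⇒ 20 weeks.

20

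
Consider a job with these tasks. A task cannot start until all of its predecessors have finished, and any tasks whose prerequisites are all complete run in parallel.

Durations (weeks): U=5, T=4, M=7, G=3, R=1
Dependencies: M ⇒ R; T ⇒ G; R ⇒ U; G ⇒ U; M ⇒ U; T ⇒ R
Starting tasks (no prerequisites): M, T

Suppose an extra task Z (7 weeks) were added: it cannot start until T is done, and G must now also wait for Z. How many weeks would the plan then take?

Originally the plan takes 13 weeks.
With Z inserted, G now waits for max(T, Z).
New critical path: T→Z→G→U = 4+7+3+5 = 19 ⇒ 19 weeks.

19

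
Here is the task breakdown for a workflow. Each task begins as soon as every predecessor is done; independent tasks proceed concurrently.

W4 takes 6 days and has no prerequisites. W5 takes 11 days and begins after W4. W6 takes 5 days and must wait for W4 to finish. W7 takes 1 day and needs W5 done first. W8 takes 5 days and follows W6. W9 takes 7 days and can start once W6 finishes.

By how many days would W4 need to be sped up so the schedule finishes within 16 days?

2

Current finish: 18 days; target: 16.
W4 is on every critical path, so each day cut from W4 cuts the finish by one (this holds down to a finish of 13).
Need 18 − 16 = 2 days off W4 → W4 becomes 4 days, finish becomes 16.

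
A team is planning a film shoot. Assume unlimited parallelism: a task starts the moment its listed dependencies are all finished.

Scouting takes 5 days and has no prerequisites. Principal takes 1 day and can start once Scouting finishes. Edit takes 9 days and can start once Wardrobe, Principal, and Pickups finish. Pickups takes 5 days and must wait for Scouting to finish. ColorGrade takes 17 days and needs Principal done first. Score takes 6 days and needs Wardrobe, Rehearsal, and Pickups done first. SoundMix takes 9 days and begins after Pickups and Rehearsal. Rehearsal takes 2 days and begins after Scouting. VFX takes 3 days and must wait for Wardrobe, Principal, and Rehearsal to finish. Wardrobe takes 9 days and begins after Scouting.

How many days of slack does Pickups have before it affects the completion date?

4

The longest chain is Scouting→Wardrobe→Edit = 5+9+9 = 23; overall finish 23 days.
Pickups finishes as early as 10 and must finish by 14.
So Pickups can slip 14 − 10 = 4 days.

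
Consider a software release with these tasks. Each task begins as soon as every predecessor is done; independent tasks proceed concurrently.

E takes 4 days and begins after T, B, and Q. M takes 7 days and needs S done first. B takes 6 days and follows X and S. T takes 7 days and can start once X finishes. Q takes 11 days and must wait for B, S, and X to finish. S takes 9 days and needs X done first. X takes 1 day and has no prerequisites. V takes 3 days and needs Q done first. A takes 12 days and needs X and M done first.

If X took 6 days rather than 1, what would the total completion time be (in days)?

The binding path is X→S→B→Q→E = 1+9+6+11+4 = 31; finish at 31 days.
X is on the critical path; changing it to 6 makes that path 36 days.
The critical path is still X→S→B→Q→E; finish is now 36 days.

36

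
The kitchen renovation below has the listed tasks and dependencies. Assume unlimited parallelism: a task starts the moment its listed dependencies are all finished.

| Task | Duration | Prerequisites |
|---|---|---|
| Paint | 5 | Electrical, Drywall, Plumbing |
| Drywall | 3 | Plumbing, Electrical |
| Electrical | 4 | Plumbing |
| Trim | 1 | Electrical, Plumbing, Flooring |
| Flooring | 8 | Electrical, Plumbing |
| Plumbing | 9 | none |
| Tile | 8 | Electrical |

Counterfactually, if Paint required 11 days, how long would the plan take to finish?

Critical path before the change: Plumbing→Electrical→Flooring→Trim = 9+4+8+1 = 22 giving 22 days.
Paint is off the critical path — its longest chain is 21 days, giving 1 of slack.
Now Plumbing→Electrical→Drywall→Paint = 9+4+3+11 = 27 is longest, so the finish becomes 27 days.

27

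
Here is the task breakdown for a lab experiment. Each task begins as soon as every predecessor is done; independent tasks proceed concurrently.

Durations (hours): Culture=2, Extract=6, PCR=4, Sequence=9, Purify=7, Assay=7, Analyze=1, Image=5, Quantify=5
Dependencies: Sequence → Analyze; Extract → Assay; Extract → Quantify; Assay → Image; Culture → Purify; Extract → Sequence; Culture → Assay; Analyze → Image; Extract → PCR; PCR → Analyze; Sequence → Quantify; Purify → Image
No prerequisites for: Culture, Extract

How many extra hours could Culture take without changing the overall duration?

7

Extract→Sequence→Analyze→Image = 6+9+1+5 = 21 sets the makespan at 21 hours.
Culture finishes as early as 2 and must finish by 9.
So Culture can slip 9 − 2 = 7 hours.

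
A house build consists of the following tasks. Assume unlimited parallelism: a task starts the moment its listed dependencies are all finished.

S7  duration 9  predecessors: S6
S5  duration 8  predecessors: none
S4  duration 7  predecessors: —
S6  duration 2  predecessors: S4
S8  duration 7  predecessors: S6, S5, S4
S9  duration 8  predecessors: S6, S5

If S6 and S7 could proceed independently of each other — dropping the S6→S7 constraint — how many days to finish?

Before: longest chain S4→S6→S7 = 7+2+9 = 18, finish 18.
Without S6→S7, S7's earliest start moves from 9 to 0.
After: S4→S6→S9 = 7+2+8 = 17 → 17 days.

17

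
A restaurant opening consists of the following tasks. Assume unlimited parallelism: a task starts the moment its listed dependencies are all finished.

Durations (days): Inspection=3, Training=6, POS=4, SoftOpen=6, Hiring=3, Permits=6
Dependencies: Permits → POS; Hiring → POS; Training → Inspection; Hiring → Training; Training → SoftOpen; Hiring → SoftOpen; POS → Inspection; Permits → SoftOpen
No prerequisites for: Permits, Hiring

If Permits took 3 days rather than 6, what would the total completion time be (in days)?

The binding path is Hiring→Training→SoftOpen = 3+6+6 = 15; finish at 15 days.
Permits is off the critical path — its longest chain is 13 days, giving 2 of slack.
No other chain overtakes it, so the finish is 15 days.

15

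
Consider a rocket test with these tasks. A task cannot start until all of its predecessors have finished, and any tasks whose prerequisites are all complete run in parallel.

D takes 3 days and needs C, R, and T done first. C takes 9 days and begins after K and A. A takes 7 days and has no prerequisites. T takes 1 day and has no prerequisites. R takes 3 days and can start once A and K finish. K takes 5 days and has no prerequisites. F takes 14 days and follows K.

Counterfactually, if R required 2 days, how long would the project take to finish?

19

Baseline: A→C→D = 7+9+3 = 19 → 19 days.
R is off the critical path — its longest chain is 13 days, giving 6 of slack.
That remains the longest chain; total 19 days.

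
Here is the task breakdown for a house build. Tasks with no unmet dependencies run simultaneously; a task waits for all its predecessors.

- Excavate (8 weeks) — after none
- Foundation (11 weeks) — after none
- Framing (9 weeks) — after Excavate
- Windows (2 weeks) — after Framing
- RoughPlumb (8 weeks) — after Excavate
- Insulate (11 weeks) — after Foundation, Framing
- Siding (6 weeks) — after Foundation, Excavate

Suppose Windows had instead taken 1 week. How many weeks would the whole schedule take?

Critical path before the change: Excavate→Framing→Insulate = 8+9+11 = 28 giving 28 weeks.
Windows is off the critical path — its longest chain is 19 weeks, giving 9 of slack.
That remains the longest chain; total 28 weeks.

28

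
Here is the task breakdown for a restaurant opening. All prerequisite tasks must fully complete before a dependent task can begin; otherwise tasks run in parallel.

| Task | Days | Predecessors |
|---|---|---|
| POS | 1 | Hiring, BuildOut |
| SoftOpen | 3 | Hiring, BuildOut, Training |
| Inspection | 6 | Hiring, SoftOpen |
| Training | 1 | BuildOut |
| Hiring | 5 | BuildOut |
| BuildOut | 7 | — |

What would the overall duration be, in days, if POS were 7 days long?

As given, the longest chain is BuildOut→Hiring→SoftOpen→Inspection = 7+5+3+6 = 21, so the finish is 21 days.
POS is off the critical path — its longest chain is 13 days, giving 8 of slack.
No other chain overtakes it, so the finish is 21 days.

21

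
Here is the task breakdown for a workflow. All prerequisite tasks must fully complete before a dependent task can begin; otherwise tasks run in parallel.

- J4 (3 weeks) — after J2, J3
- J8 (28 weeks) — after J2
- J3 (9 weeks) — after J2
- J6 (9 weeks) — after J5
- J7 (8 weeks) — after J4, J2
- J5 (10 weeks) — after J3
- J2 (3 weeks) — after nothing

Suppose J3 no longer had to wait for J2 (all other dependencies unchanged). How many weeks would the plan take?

Before: longest chain J2→J3→J5→J6 = 3+9+10+9 = 31, finish 31.
Without J2→J3, J3's earliest start moves from 3 to 0.
After: J2→J8 = 3+28 = 31 → 31 weeks.

31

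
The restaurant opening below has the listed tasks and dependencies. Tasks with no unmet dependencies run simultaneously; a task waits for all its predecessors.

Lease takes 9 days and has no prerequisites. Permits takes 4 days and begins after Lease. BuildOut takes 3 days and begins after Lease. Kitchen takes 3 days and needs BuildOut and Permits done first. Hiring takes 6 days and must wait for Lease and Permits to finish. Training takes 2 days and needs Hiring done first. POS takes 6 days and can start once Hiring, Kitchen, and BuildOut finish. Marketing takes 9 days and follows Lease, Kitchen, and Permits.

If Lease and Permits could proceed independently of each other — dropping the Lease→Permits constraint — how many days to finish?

24

Original critical path: Lease→Permits→Kitchen→Marketing = 9+4+3+9 = 25 ⇒ 25 days.
Without Lease→Permits, Permits's earliest start moves from 9 to 0.
New critical path: Lease→BuildOut→Kitchen→Marketing = 9+3+3+9 = 24 ⇒ 24 days.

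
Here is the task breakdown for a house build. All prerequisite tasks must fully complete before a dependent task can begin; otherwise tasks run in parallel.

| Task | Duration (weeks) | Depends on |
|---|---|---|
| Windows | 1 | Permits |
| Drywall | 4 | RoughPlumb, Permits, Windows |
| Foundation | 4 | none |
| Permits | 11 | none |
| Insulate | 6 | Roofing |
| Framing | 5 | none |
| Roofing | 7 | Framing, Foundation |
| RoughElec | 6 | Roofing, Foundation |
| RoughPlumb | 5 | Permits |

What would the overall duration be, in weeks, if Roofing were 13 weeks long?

24

The binding path is Permits→RoughPlumb→Drywall = 11+5+4 = 20; finish at 20 weeks.
Roofing is off the critical path — its longest chain is 18 weeks, giving 2 of slack.
Now Framing→Roofing→RoughElec = 5+13+6 = 24 is longest, so the finish becomes 24 weeks.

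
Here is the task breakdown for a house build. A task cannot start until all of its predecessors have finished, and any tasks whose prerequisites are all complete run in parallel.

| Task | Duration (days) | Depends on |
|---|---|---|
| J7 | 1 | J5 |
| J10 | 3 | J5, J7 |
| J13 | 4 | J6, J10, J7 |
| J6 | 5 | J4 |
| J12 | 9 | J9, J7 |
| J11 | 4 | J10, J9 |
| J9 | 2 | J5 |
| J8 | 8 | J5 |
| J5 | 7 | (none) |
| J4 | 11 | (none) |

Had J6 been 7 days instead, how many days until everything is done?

22

Critical path before the change: J4→J6→J13 = 11+5+4 = 20 giving 20 days.
Since J6 is critical, the +2 change carries straight to that chain (now 22 days).
The critical path is still J4→J6→J13; finish is now 22 days.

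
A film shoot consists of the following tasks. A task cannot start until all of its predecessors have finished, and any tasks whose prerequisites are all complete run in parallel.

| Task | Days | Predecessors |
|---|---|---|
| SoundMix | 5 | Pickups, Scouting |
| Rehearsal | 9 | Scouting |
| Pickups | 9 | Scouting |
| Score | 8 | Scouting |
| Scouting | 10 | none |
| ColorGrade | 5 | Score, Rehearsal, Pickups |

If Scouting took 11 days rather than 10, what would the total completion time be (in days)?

Baseline: Scouting→Rehearsal→ColorGrade = 10+9+5 = 24 → 24 days.
Since Scouting is critical, the +1 change carries straight to that chain (now 25 days).
No other chain overtakes it, so the finish is 25 days.

25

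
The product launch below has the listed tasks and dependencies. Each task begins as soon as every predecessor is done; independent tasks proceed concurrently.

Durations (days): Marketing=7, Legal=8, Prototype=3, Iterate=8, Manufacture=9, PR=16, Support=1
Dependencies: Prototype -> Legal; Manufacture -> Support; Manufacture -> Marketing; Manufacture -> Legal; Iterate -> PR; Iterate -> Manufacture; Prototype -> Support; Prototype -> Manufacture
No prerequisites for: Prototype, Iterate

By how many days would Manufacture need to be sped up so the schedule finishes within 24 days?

1

Current finish: 25 days; target: 24.
Manufacture is on every critical path, so each day cut from Manufacture cuts the finish by one (this holds down to a finish of 24).
Need 25 − 24 = 1 day off Manufacture → Manufacture becomes 8 days, finish becomes 24.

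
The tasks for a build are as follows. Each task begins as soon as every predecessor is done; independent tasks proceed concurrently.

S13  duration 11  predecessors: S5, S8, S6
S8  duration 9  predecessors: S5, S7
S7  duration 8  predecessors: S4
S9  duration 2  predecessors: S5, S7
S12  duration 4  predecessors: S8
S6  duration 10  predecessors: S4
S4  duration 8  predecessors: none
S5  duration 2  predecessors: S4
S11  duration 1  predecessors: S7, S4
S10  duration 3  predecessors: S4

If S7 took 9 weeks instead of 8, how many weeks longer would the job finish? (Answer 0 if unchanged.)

Actual critical path: S4→S7→S8→S13 = 8+8+9+11 = 36 ⇒ 36 weeks.
S7 is on the critical path; changing it to 9 makes that path 37 weeks.
No other chain overtakes it, so the finish is 37 weeks.
Change in finish: 37 − 36 = +1 weeks.

1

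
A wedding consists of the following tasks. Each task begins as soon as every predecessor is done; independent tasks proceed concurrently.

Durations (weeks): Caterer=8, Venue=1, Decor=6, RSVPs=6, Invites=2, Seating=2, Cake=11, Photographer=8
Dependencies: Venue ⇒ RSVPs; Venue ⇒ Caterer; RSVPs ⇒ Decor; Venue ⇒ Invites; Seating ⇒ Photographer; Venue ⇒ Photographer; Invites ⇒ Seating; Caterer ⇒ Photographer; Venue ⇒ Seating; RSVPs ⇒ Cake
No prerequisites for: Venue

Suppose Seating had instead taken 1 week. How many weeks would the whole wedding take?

Actual critical path: Venue→RSVPs→Cake = 1+6+11 = 18 ⇒ 18 weeks.
Seating has 5 weeks of float (longest path through it is 13).
No other chain overtakes it, so the finish is 18 weeks.

18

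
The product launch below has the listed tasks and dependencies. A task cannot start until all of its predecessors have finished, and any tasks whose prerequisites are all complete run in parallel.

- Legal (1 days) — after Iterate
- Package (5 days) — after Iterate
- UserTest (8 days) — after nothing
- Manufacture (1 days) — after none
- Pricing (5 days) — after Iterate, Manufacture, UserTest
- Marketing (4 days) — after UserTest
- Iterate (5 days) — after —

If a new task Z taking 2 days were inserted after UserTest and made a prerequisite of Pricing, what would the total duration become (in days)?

15

Originally the schedule takes 13 days.
With Z inserted, Pricing now waits for max(Iterate, Manufacture, UserTest, Z).
New critical path: UserTest→Z→Pricing = 8+2+5 = 15 ⇒ 15 days.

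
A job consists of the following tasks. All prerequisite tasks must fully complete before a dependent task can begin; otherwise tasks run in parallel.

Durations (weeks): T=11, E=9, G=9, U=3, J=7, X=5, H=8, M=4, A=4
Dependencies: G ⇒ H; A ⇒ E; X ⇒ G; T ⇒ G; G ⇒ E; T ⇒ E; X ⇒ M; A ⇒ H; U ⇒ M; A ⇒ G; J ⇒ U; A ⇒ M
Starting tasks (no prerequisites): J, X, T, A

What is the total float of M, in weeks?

15

Critical path: T→G→E = 11+9+9 = 29, so the finish is 29 weeks.
The longest chain containing M totals 14 weeks.
Float = 29 − 14 = 15.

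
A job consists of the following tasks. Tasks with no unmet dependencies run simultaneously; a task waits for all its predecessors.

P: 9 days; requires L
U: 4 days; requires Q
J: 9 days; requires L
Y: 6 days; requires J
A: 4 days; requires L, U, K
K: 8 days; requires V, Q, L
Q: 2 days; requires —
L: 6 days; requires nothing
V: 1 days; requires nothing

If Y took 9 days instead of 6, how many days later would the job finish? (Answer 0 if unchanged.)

Critical path before the change: L→J→Y = 6+9+6 = 21 giving 21 days.
Since Y is critical, the +3 change carries straight to that chain (now 24 days).
That remains the longest chain; total 24 days.
Change in finish: 24 − 21 = +3 days.

3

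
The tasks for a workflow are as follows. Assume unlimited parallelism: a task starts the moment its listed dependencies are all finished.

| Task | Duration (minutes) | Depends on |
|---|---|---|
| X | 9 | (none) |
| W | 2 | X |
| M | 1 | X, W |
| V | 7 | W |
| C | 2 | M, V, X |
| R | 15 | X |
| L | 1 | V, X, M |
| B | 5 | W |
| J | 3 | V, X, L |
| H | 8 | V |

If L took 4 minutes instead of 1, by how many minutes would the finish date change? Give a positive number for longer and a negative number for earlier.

Baseline: X→W→V→H = 9+2+7+8 = 26 → 26 minutes.
The longest path through L is only 22 minutes, so L has float 4.
No other chain overtakes it, so the finish is 26 minutes.
Change in finish: 26 − 26 = +0 minutes.

0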